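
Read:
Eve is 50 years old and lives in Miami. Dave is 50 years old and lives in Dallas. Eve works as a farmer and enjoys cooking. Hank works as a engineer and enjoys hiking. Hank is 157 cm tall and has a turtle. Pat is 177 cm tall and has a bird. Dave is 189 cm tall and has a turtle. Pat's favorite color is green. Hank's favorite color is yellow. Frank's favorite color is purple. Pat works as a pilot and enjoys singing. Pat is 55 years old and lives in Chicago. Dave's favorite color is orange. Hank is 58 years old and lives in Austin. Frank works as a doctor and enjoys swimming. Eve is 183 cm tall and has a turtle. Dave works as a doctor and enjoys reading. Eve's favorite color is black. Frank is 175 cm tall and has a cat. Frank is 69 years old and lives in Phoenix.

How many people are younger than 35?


Filter: 0

0


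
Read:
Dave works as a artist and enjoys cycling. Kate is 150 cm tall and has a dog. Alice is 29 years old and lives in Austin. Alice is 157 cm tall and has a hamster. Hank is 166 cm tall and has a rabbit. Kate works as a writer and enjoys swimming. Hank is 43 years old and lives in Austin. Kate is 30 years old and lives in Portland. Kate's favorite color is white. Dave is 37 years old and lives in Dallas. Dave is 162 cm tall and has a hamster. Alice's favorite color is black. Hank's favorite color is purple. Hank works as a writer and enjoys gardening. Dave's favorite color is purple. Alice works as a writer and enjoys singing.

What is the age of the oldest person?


Oldest: Hank at 43

43


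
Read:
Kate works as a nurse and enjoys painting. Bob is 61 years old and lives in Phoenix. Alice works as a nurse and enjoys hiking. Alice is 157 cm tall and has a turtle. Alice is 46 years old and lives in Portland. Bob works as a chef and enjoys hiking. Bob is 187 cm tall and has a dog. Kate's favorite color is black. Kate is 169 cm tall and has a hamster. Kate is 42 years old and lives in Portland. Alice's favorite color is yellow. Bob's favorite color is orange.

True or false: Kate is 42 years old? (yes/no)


Kate is actually 42. yes

yes


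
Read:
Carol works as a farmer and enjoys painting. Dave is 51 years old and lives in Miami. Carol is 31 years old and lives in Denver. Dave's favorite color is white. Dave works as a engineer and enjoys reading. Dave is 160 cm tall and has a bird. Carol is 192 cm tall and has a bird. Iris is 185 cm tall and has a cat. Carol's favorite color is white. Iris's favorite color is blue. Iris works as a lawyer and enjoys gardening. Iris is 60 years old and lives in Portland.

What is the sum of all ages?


31+60+51 = 142

142


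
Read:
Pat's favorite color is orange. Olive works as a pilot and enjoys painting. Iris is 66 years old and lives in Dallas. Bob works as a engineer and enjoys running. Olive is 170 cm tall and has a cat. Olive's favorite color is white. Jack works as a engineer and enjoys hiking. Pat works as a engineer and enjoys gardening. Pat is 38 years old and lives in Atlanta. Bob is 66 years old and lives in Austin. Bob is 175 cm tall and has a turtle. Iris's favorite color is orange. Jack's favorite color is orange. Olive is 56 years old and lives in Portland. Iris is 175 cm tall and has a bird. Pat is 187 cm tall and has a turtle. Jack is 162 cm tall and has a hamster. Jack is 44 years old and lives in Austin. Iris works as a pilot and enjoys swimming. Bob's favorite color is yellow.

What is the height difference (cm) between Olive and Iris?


|170 - 175| = 5

5


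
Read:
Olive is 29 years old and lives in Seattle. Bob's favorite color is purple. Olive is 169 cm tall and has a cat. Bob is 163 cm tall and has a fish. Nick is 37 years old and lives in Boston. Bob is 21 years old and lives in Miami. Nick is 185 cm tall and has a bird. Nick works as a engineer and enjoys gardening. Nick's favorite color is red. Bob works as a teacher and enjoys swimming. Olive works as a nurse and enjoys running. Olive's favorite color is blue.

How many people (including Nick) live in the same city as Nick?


Nick lives in Boston. Count = 1

1


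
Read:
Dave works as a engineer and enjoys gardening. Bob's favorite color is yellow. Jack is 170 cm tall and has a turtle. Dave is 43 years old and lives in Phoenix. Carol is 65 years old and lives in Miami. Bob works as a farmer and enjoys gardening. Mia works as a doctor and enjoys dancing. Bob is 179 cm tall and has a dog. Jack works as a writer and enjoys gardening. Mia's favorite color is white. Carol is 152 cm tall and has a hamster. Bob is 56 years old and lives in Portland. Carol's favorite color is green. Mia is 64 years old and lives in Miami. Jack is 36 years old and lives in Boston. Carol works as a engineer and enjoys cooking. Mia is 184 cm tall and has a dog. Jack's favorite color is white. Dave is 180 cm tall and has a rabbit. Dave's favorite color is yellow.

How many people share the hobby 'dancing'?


Count: 1

1


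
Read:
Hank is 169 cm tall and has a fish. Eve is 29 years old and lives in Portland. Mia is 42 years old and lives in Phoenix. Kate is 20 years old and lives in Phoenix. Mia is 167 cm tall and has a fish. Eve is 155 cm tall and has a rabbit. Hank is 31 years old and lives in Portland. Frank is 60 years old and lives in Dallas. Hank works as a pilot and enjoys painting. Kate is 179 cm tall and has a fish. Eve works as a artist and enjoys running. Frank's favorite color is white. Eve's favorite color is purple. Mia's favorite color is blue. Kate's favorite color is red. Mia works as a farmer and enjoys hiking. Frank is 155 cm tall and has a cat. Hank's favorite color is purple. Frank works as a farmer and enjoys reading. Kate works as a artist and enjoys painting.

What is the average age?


Sum=182, n=5, avg=36.4

36.4


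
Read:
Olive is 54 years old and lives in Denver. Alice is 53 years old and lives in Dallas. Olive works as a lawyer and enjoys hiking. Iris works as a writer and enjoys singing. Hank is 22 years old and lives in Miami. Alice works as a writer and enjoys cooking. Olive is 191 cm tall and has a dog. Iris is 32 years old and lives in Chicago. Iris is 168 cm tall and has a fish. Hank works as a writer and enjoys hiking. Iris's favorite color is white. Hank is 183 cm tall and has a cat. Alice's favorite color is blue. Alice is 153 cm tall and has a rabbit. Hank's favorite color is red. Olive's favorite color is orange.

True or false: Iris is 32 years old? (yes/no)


Iris is actually 32. yes

yes


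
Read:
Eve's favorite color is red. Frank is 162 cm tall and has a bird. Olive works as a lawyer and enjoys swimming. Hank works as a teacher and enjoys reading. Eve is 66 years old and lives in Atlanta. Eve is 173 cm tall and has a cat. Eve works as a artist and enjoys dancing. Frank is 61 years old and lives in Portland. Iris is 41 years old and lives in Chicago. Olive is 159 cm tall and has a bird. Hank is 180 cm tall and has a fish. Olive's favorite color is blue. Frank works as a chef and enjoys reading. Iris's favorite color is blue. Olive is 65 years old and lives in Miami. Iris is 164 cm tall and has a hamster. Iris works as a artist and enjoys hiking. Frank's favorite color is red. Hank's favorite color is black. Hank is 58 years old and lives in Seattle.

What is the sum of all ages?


41+61+58+65+66 = 291

291


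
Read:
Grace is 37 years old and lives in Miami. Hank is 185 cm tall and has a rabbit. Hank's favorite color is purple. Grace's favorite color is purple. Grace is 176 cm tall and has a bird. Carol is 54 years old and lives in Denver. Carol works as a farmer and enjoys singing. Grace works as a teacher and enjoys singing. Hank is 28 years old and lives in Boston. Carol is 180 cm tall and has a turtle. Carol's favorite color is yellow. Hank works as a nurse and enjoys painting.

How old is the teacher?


The teacher is Grace, age 37

37


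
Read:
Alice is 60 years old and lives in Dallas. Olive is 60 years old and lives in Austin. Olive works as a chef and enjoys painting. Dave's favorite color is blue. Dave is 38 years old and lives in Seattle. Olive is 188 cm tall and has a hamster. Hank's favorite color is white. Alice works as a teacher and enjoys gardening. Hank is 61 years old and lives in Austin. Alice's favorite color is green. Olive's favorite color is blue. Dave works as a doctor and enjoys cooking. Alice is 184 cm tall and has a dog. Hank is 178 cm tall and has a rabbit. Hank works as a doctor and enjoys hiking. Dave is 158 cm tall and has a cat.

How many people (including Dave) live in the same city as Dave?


Dave lives in Seattle. Count = 1

1


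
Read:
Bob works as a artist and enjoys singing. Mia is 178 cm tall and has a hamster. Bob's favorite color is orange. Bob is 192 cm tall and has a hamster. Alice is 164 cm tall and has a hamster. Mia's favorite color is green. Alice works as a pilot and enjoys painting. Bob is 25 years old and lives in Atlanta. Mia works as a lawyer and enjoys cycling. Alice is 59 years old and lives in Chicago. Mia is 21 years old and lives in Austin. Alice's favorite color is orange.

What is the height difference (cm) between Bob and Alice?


|192 - 164| = 28

28


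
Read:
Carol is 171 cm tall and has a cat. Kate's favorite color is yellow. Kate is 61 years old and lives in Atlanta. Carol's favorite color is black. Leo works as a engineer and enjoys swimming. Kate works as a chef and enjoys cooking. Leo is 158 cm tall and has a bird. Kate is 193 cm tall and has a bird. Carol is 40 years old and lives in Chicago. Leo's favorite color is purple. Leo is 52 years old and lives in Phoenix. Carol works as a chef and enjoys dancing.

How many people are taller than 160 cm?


Taller than 160: 2

2


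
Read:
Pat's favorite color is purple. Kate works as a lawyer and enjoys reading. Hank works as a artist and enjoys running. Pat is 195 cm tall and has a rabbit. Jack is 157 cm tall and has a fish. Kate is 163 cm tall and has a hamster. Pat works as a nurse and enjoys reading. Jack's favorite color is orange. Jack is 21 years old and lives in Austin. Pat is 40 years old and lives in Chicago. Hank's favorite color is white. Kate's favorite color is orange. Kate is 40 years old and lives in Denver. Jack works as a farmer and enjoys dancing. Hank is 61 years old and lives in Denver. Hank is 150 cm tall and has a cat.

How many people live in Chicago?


Count in Chicago: 1

1


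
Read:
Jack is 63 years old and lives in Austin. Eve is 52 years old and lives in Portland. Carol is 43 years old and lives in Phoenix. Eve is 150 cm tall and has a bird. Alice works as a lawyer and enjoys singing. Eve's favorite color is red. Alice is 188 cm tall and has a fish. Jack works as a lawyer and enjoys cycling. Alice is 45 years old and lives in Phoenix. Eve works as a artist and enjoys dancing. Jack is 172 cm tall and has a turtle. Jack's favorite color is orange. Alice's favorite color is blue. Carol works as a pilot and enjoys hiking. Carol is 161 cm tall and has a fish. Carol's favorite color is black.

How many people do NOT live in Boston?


Not in Boston: 4

4


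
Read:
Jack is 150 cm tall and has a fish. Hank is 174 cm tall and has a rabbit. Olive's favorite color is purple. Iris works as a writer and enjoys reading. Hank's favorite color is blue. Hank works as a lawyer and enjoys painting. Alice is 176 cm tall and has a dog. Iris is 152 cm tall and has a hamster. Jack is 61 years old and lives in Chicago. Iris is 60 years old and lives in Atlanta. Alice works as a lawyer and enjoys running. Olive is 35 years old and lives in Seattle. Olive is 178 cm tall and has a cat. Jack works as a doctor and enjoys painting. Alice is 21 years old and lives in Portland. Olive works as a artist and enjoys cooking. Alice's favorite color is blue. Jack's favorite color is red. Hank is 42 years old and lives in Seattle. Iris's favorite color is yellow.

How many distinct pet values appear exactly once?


Unique pet values: 5

5


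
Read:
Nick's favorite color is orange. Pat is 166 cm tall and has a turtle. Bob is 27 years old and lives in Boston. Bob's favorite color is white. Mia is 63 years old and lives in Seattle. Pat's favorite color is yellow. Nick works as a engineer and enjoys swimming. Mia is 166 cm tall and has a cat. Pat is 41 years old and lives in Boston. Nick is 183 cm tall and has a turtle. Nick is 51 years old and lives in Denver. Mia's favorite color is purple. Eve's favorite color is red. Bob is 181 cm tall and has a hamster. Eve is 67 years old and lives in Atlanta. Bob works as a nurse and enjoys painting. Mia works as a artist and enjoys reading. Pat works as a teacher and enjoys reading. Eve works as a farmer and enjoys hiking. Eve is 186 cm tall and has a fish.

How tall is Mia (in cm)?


Mia is 166 cm tall

166


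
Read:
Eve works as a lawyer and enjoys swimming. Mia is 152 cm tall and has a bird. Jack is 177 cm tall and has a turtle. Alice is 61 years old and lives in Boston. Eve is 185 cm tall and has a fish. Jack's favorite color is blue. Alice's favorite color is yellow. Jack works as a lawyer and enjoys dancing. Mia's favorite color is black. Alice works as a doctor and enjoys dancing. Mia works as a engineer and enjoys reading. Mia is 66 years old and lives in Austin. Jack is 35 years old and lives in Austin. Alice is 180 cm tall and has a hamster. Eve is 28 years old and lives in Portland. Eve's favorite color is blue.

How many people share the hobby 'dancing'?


Count: 2

2


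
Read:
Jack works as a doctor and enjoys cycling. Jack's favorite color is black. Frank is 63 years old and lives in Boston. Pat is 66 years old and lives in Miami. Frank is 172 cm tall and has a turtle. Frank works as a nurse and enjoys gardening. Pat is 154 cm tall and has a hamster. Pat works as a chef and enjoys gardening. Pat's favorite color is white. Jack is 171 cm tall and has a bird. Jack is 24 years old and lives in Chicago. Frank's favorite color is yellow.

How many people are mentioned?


People: Pat, Jack, Frank. Count = 3

3


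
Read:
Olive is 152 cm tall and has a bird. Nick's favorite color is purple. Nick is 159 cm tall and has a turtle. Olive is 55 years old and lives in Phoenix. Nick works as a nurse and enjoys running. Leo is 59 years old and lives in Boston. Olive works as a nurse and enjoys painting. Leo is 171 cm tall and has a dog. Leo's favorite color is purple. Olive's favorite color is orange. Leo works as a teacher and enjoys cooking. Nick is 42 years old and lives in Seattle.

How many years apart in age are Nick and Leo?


42 vs 59, diff = 17

17


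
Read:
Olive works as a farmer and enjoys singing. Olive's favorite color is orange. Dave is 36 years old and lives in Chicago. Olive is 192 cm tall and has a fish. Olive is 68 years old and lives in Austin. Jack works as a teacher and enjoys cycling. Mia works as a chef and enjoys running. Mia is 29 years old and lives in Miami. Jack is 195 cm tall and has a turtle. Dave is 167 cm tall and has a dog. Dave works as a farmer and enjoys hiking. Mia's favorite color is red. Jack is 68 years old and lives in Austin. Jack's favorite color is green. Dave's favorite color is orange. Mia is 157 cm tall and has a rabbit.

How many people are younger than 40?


Filter: 2

2


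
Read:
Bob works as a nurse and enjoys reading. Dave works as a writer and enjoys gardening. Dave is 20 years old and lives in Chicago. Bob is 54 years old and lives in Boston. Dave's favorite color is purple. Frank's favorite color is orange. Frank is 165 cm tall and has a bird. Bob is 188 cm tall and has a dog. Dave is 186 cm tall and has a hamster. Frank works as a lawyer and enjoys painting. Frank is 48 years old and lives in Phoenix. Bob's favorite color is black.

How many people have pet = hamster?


Count: 1

1


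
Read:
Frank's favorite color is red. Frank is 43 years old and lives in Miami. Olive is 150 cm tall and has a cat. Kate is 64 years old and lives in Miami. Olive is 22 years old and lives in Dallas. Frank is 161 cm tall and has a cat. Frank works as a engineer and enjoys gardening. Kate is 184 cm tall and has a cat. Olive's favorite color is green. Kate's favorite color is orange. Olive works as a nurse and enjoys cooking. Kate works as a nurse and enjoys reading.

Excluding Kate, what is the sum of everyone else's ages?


Sum (excluding Kate): 65

65


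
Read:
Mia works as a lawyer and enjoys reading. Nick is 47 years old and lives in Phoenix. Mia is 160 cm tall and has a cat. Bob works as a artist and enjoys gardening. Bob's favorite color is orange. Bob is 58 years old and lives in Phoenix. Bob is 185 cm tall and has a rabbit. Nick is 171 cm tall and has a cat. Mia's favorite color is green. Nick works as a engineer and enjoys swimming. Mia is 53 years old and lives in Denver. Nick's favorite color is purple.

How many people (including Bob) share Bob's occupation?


Bob is a artist. Count = 1

1


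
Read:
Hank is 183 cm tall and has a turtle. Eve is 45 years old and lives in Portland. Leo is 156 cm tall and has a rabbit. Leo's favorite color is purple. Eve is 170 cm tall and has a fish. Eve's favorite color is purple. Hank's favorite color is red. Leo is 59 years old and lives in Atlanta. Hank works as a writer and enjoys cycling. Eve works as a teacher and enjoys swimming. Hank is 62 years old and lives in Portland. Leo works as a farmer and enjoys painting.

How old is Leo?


Leo is 59 years old

59


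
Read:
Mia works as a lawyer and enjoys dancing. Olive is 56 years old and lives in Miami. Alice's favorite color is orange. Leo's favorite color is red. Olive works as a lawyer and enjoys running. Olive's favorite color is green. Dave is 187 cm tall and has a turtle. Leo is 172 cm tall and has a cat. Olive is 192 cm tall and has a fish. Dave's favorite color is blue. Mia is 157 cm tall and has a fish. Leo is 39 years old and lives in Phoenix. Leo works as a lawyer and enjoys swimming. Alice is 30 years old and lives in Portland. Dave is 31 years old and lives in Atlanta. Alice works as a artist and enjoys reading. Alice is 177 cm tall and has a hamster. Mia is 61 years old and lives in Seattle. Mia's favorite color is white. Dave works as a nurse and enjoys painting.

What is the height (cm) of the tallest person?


Tallest: Olive at 192 cm

192


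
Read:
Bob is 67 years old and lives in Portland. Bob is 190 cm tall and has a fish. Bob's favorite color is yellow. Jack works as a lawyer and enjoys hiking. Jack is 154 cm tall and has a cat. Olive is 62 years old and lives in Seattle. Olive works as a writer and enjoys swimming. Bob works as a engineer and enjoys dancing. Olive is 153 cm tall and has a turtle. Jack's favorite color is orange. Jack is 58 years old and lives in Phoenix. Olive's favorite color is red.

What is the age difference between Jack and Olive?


|58 - 62| = 4

4


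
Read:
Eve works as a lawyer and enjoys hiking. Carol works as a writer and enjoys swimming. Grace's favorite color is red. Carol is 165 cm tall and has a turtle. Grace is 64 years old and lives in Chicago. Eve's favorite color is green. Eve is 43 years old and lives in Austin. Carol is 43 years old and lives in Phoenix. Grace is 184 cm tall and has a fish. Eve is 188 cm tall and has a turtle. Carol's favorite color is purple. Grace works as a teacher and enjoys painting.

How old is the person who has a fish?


Person with fish is Grace, age 64

64


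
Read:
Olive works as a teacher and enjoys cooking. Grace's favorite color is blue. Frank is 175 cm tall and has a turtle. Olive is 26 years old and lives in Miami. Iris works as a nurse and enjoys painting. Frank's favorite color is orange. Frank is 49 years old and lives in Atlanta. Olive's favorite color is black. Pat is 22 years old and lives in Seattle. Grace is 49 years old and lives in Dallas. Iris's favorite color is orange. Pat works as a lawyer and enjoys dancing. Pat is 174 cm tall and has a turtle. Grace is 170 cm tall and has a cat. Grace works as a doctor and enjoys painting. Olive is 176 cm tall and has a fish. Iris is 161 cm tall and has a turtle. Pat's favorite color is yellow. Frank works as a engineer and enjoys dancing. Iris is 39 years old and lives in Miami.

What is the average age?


Sum=185, n=5, avg=37

37


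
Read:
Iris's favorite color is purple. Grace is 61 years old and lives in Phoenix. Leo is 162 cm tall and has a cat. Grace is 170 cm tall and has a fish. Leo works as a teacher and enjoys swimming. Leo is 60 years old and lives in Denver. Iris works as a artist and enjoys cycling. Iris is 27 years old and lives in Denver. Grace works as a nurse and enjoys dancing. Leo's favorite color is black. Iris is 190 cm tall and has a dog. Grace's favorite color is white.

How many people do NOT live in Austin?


Not in Austin: 3

3


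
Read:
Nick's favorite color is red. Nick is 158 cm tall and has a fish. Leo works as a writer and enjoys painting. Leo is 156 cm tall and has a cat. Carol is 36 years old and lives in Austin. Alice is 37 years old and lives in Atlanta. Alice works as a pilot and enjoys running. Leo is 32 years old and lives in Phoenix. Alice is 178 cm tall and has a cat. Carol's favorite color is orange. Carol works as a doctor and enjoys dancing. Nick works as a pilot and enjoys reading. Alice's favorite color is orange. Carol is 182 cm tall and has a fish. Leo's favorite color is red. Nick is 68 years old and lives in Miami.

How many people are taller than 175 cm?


Taller than 175: 2

2


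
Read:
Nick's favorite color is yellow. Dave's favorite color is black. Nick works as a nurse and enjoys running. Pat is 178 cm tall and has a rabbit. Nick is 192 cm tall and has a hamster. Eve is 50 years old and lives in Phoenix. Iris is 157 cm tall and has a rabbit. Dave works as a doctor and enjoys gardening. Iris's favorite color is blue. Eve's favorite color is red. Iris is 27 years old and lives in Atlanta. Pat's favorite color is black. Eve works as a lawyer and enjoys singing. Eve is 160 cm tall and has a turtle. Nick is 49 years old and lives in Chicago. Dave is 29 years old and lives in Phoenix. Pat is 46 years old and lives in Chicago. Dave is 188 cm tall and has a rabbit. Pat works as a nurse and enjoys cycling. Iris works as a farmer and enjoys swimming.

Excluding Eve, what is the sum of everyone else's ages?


Sum (excluding Eve): 151

151


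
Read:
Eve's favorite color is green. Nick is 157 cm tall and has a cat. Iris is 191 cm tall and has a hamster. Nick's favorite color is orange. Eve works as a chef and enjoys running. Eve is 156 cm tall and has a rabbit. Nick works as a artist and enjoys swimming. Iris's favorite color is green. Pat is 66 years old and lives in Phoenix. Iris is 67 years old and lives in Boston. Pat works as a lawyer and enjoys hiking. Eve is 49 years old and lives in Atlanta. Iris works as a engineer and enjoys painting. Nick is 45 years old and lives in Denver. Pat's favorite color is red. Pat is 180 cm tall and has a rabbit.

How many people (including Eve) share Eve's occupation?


Eve is a chef. Count = 1

1


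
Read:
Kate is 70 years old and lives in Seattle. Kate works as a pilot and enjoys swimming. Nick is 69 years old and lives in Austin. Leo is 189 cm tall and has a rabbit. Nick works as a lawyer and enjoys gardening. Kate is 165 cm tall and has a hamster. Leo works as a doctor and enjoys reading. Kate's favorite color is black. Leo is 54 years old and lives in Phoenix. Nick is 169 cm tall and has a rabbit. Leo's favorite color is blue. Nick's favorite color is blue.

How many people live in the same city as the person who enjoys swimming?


Person with hobby swimming is Kate, city Seattle. Count = 1

1


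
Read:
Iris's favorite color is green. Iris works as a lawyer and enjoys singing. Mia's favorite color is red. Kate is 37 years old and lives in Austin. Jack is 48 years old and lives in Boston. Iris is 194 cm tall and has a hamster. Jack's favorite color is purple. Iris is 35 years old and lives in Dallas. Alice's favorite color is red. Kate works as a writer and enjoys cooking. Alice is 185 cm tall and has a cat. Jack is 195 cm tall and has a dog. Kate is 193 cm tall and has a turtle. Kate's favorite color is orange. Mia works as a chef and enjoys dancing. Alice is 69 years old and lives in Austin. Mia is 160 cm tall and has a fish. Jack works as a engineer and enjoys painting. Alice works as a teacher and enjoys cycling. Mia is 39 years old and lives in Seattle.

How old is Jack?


Jack is 48 years old

48


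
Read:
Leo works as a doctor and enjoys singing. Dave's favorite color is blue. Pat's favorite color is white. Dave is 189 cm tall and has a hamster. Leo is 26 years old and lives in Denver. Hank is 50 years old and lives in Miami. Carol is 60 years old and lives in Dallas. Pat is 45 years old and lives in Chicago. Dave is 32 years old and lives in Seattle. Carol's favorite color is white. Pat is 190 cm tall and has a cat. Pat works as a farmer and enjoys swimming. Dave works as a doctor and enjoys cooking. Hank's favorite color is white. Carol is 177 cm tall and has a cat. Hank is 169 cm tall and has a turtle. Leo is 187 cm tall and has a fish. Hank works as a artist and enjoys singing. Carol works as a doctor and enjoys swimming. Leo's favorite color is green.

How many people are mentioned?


People: Dave, Carol, Leo, Pat, Hank. Count = 5

5


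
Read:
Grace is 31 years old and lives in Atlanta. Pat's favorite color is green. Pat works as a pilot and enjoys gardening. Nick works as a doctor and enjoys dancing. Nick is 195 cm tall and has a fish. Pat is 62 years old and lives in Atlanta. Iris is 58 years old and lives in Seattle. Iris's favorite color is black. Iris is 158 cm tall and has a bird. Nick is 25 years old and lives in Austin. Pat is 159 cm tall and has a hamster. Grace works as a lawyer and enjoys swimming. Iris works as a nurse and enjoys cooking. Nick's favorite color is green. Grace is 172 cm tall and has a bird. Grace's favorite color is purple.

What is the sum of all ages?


62+58+31+25 = 176

176


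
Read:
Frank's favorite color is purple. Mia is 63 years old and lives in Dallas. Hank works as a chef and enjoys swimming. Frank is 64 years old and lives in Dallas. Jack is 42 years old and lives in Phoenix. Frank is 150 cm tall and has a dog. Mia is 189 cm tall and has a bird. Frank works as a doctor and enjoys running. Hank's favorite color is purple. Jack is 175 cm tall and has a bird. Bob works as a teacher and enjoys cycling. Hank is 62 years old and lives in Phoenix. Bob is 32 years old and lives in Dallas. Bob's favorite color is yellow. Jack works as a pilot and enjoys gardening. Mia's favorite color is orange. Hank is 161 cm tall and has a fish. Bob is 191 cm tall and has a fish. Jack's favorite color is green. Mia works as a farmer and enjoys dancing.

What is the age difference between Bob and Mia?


|32 - 63| = 31

31


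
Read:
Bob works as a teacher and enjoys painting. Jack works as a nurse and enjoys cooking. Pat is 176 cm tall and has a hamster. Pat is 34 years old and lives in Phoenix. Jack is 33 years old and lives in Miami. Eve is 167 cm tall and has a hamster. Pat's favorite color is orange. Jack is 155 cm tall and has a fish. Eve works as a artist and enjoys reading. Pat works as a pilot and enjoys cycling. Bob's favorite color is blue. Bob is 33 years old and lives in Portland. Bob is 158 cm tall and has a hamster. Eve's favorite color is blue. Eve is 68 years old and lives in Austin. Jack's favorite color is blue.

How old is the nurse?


The nurse is Jack, age 33

33


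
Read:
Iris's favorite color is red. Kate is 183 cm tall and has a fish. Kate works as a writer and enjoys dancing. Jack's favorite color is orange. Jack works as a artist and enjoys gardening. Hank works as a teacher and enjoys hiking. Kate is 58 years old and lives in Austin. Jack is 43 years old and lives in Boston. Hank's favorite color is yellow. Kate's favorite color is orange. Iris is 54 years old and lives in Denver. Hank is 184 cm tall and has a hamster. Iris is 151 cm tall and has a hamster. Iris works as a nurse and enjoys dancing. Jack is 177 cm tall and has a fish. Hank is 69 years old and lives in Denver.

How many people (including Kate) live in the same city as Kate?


Kate lives in Austin. Count = 1

1


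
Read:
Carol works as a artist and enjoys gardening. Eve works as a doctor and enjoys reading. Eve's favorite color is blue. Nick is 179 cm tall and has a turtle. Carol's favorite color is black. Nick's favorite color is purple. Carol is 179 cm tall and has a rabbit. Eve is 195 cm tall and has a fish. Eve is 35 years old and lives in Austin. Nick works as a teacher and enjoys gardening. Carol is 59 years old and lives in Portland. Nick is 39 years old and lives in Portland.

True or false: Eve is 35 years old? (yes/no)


Eve is actually 35. yes

yes


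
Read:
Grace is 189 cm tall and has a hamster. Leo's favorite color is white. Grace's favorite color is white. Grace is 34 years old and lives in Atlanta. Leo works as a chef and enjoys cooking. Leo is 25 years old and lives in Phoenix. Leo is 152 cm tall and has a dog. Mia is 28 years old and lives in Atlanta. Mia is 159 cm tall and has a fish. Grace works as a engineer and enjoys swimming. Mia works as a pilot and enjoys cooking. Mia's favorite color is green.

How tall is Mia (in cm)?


Mia is 159 cm tall

159


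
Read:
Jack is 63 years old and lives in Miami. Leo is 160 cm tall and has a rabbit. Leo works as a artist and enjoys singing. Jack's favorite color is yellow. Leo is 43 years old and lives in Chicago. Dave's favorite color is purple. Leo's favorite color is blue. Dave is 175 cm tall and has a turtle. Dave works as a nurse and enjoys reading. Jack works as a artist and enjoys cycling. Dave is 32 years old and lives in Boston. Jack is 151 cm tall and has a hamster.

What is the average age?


Sum=138, n=3, avg=46

46


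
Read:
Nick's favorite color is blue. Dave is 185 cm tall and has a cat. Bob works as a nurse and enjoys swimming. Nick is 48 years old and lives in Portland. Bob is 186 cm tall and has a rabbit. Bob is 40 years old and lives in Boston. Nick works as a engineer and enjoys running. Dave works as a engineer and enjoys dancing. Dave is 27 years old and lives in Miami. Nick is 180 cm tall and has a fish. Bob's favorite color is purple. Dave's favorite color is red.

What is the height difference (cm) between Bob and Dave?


|186 - 185| = 1

1


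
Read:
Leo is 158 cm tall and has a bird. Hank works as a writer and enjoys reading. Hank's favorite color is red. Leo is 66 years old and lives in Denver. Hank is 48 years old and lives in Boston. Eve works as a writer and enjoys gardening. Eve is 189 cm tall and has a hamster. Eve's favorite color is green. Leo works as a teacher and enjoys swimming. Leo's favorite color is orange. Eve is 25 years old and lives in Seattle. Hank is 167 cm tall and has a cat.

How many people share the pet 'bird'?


Count: 1

1


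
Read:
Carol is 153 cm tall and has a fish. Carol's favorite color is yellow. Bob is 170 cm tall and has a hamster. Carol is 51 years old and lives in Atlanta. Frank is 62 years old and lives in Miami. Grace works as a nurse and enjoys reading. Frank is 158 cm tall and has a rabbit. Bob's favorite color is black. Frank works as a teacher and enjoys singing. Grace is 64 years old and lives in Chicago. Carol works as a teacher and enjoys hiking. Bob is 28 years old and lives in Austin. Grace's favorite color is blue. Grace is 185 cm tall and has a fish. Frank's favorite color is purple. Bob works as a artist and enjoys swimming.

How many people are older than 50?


Filter: 3

3


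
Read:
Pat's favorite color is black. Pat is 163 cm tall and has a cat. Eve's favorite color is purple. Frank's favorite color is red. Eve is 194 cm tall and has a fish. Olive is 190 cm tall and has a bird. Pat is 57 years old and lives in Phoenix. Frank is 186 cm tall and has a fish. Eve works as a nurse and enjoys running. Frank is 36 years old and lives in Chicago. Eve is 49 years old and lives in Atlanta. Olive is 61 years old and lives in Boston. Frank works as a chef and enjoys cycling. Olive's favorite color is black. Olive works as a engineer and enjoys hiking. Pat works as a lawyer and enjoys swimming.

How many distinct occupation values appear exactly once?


Unique occupation values: 4

4


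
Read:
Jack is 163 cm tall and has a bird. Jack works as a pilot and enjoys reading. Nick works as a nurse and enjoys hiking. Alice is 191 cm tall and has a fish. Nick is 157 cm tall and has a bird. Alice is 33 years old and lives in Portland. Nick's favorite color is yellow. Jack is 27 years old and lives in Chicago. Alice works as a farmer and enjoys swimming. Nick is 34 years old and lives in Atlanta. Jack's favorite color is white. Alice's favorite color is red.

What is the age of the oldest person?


Oldest: Nick at 34

34


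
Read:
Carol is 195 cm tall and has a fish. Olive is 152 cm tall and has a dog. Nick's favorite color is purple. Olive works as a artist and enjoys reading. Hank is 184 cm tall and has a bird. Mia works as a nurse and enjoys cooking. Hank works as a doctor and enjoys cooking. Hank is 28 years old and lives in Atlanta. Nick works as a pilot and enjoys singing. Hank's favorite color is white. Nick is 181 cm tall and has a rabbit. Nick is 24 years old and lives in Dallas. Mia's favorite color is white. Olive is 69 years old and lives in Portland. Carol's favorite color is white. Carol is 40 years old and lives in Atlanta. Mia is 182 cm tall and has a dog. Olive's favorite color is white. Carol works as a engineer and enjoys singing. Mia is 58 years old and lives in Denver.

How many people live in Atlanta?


Count in Atlanta: 2

2


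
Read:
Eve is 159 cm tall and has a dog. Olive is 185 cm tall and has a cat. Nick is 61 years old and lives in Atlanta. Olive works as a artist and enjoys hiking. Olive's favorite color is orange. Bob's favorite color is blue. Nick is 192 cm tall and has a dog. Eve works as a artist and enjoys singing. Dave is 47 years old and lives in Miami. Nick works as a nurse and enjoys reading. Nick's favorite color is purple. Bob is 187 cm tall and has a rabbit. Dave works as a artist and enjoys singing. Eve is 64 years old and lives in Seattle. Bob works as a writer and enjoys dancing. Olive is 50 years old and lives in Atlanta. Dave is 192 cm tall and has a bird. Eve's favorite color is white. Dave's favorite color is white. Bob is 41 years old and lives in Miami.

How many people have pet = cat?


Count: 1

1


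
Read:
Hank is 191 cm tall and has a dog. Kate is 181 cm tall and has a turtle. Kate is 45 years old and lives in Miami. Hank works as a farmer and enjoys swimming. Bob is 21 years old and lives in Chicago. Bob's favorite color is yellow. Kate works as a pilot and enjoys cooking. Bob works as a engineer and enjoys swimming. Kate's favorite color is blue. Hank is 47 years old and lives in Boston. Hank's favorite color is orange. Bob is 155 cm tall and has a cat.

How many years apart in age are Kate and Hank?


45 vs 47, diff = 2

2


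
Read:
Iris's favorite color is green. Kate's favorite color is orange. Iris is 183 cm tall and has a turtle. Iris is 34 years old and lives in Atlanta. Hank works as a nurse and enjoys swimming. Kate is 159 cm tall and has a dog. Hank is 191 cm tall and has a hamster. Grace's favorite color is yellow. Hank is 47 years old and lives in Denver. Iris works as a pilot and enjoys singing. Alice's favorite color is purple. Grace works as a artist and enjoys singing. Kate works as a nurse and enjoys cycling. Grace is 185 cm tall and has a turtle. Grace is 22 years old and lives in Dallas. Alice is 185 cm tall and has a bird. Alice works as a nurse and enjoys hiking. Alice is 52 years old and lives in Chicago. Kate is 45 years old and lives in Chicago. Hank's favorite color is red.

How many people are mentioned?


People: Alice, Hank, Iris, Kate, Grace. Count = 5

5


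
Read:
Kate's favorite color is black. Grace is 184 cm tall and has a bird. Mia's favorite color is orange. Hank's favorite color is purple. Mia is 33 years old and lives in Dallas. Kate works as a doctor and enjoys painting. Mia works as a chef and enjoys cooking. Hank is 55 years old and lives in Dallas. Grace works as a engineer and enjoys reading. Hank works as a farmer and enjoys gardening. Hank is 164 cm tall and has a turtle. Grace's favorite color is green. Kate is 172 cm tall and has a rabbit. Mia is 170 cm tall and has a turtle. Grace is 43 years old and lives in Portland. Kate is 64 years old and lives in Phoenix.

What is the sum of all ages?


43+33+55+64 = 195

195


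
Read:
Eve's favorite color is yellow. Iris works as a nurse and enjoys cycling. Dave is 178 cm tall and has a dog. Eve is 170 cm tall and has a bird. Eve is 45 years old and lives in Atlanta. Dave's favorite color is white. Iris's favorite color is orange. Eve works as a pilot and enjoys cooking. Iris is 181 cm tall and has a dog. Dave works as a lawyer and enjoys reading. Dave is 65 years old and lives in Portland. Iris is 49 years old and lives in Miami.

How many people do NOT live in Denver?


Not in Denver: 3

3


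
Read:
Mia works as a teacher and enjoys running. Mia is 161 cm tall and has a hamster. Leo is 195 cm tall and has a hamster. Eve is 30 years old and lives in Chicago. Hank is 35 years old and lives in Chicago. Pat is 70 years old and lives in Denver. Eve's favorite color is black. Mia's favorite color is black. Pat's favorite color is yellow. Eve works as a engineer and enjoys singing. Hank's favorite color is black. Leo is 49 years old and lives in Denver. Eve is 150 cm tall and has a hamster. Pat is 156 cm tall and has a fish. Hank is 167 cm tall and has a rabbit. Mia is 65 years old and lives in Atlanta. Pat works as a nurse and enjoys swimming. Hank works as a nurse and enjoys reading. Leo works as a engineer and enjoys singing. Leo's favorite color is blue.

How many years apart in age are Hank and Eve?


35 vs 30, diff = 5

5


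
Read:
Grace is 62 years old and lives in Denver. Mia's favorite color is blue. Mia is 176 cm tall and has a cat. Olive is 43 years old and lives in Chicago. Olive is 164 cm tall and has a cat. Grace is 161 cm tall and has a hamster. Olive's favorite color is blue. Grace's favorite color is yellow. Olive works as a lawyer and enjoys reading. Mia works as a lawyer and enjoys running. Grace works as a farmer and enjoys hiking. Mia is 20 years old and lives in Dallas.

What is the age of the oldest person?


Oldest: Grace at 62

62


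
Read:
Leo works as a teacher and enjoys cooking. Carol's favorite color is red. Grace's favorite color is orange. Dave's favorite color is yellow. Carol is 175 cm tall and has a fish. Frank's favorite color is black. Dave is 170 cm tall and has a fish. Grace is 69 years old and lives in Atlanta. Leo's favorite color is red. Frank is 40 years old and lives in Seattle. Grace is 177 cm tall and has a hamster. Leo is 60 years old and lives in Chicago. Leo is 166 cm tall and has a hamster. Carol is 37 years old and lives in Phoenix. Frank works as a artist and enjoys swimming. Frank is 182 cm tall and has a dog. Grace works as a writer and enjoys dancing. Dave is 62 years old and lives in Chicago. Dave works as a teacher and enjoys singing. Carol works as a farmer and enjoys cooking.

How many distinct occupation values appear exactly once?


Unique occupation values: 3

3


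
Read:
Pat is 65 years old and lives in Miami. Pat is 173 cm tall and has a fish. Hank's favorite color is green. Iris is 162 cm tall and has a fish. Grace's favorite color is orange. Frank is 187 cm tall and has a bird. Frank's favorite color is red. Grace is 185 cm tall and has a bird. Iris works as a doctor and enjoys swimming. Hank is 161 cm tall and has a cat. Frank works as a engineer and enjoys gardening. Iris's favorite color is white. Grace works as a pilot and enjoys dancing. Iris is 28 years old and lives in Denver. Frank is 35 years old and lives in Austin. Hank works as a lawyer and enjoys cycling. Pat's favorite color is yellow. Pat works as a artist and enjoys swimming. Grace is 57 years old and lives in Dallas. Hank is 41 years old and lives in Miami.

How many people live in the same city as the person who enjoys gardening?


Person with hobby gardening is Frank, city Austin. Count = 1

1
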